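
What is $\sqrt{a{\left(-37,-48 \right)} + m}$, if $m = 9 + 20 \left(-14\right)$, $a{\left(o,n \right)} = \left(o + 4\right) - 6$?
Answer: $i \sqrt{310} \approx 17.607 i$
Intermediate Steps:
$a{\left(o,n \right)} = -2 + o$ ($a{\left(o,n \right)} = \left(4 + o\right) - 6 = -2 + o$)
$m = -271$ ($m = 9 - 280 = -271$)
$\sqrt{a{\left(-37,-48 \right)} + m} = \sqrt{\left(-2 - 37\right) - 271} = \sqrt{-39 - 271} = \sqrt{-310} = i \sqrt{310}$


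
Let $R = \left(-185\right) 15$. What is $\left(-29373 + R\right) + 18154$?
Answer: $-13994$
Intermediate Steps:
$R = -2775$
$\left(-29373 + R\right) + 18154 = \left(-29373 - 2775\right) + 18154 = -32148 + 18154 = -13994$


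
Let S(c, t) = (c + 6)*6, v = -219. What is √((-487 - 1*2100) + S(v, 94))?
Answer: I*√3865 ≈ 62.169*I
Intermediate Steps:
S(c, t) = 36 + 6*c (S(c, t) = (6 + c)*6 = 36 + 6*c)
√((-487 - 1*2100) + S(v, 94)) = √((-487 - 1*2100) + (36 + 6*(-219))) = √((-487 - 2100) + (36 - 1314)) = √(-2587 - 1278) = √(-3865) = I*√3865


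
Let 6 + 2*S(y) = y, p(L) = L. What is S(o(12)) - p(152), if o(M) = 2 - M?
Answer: -160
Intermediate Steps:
S(y) = -3 + y/2
S(o(12)) - p(152) = (-3 + (2 - 1*12)/2) - 1*152 = (-3 + (2 - 12)/2) - 152 = (-3 + (½)*(-10)) - 152 = (-3 - 5) - 152 = -8 - 152 = -160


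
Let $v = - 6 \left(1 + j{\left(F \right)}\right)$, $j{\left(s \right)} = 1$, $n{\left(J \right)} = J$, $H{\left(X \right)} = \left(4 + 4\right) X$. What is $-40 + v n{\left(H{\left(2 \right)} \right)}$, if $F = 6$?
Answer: $-232$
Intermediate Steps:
$H{\left(X \right)} = 8 X$
$v = -12$ ($v = - 6 \left(1 + 1\right) = \left(-6\right) 2 = -12$)
$-40 + v n{\left(H{\left(2 \right)} \right)} = -40 - 12 \cdot 8 \cdot 2 = -40 - 192 = -232$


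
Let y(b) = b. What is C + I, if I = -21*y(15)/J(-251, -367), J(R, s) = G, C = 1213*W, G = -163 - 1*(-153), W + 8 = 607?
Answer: 1453237/2 ≈ 7.2662e+5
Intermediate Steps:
W = 599 (W = -8 + 607 = 599)
G = -10 (G = -163 + 153 = -10)
C = 726587 (C = 1213*599 = 726587)
J(R, s) = -10
I = 63/2 (I = -315/(-10) = -315*(-1)/10 = -21*(-3/2) = 63/2 ≈ 31.500)
C + I = 726587 + 63/2 = 1453237/2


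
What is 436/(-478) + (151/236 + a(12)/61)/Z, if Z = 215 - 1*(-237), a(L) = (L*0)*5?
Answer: -23218407/25494608 ≈ -0.91072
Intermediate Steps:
a(L) = 0 (a(L) = 0*5 = 0)
Z = 452 (Z = 215 + 237 = 452)
436/(-478) + (151/236 + a(12)/61)/Z = 436/(-478) + (151/236 + 0/61)/452 = 436*(-1/478) + (151*(1/236) + 0*(1/61))*(1/452) = -218/239 + (151/236 + 0)*(1/452) = -218/239 + (151/236)*(1/452) = -218/239 + 151/106672 = -23218407/25494608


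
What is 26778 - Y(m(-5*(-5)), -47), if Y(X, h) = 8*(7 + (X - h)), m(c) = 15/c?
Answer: 131706/5 ≈ 26341.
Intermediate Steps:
Y(X, h) = 56 - 8*h + 8*X (Y(X, h) = 8*(7 + X - h) = 56 - 8*h + 8*X)
26778 - Y(m(-5*(-5)), -47) = 26778 - (56 - 8*(-47) + 8*(15/((-5*(-5))))) = 26778 - (56 + 376 + 8*(15/25)) = 26778 - (56 + 376 + 8*(15*(1/25))) = 26778 - (56 + 376 + 8*(⅗)) = 26778 - (56 + 376 + 24/5) = 26778 - 1*2184/5 = 26778 - 2184/5 = 131706/5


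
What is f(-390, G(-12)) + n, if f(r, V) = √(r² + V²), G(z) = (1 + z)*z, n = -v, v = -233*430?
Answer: 100190 + 6*√4709 ≈ 1.0060e+5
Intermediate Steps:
v = -100190
n = 100190 (n = -1*(-100190) = 100190)
G(z) = z*(1 + z)
f(r, V) = √(V² + r²)
f(-390, G(-12)) + n = √((-12*(1 - 12))² + (-390)²) + 100190 = √((-12*(-11))² + 152100) + 100190 = √(132² + 152100) + 100190 = √(17424 + 152100) + 100190 = √169524 + 100190 = 6*√4709 + 100190 = 100190 + 6*√4709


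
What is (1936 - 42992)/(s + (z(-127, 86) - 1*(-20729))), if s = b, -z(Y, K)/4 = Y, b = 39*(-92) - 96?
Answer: -41056/17553 ≈ -2.3390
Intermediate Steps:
b = -3684 (b = -3588 - 96 = -3684)
z(Y, K) = -4*Y
s = -3684
(1936 - 42992)/(s + (z(-127, 86) - 1*(-20729))) = (1936 - 42992)/(-3684 + (-4*(-127) - 1*(-20729))) = -41056/(-3684 + (508 + 20729)) = -41056/(-3684 + 21237) = -41056/17553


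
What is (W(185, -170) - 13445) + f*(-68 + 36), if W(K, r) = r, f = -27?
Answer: -12751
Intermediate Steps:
(W(185, -170) - 13445) + f*(-68 + 36) = (-170 - 13445) - 27*(-68 + 36) = -13615 - 27*(-32) = -13615 + 864 = -12751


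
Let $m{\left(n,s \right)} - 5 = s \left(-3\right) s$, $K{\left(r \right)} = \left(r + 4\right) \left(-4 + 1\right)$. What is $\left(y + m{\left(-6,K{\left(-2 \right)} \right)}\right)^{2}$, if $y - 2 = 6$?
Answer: $9025$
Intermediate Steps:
$y = 8$ ($y = 2 + 6 = 8$)
$K{\left(r \right)} = -12 - 3 r$ ($K{\left(r \right)} = \left(4 + r\right) \left(-3\right) = -12 - 3 r$)
$m{\left(n,s \right)} = 5 - 3 s^{2}$ ($m{\left(n,s \right)} = 5 + s \left(-3\right) s = 5 + - 3 s s = 5 - 3 s^{2}$)
$\left(y + m{\left(-6,K{\left(-2 \right)} \right)}\right)^{2} = \left(8 + \left(5 - 3 \left(-12 - -6\right)^{2}\right)\right)^{2} = \left(8 + \left(5 - 3 \left(-12 + 6\right)^{2}\right)\right)^{2} = \left(8 + \left(5 - 3 \left(-6\right)^{2}\right)\right)^{2} = \left(8 + \left(5 - 108\right)\right)^{2} = \left(8 - 103\right)^{2} = \left(-95\right)^{2} = 9025$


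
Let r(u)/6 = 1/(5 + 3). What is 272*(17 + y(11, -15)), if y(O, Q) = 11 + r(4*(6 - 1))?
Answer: 7820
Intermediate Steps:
r(u) = ¾ (r(u) = 6/(5 + 3) = 6/8 = 6*(⅛) = ¾)
y(O, Q) = 47/4 (y(O, Q) = 11 + ¾ = 47/4)
272*(17 + y(11, -15)) = 272*(17 + 47/4) = 272*(115/4) = 7820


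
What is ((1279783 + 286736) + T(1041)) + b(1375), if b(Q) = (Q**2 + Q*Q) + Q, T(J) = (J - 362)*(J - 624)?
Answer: 5632287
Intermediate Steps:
T(J) = (-624 + J)*(-362 + J) (T(J) = (-362 + J)*(-624 + J) = (-624 + J)*(-362 + J))
b(Q) = Q + 2*Q**2 (b(Q) = (Q**2 + Q**2) + Q = 2*Q**2 + Q = Q + 2*Q**2)
((1279783 + 286736) + T(1041)) + b(1375) = ((1279783 + 286736) + (225888 + 1041**2 - 986*1041)) + 1375*(1 + 2*1375) = (1566519 + (225888 + 1083681 - 1026426)) + 1375*(1 + 2750) = (1566519 + 283143) + 1375*2751 = 1849662 + 3782625 = 5632287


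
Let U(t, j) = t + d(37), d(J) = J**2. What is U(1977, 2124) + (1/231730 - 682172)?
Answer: -157304348979/231730 ≈ -6.7883e+5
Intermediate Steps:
U(t, j) = 1369 + t (U(t, j) = t + 37**2 = t + 1369 = 1369 + t)
U(1977, 2124) + (1/231730 - 682172) = (1369 + 1977) + (1/231730 - 682172) = 3346 + (1/231730 - 682172) = 3346 - 158079717559/231730 = -157304348979/231730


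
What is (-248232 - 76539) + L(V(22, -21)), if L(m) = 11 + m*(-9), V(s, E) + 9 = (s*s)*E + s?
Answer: -233401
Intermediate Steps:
V(s, E) = -9 + s + E*s² (V(s, E) = -9 + ((s*s)*E + s) = -9 + (s²*E + s) = -9 + (E*s² + s) = -9 + (s + E*s²) = -9 + s + E*s²)
L(m) = 11 - 9*m
(-248232 - 76539) + L(V(22, -21)) = (-248232 - 76539) + (11 - 9*(-9 + 22 - 21*22²)) = -324771 + (11 - 9*(-9 + 22 - 21*484)) = -324771 + (11 - 9*(-9 + 22 - 10164)) = -324771 + (11 - 9*(-10151)) = -324771 + (11 + 91359) = -324771 + 91370 = -233401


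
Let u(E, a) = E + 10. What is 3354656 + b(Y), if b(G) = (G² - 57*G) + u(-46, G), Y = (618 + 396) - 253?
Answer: 3890364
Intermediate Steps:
u(E, a) = 10 + E
Y = 761 (Y = 1014 - 253 = 761)
b(G) = -36 + G² - 57*G (b(G) = (G² - 57*G) + (10 - 46) = (G² - 57*G) - 36 = -36 + G² - 57*G)
3354656 + b(Y) = 3354656 + (-36 + 761² - 57*761) = 3354656 + (-36 + 579121 - 43377) = 3354656 + 535708 = 3890364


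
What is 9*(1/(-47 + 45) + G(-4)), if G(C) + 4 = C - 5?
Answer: -243/2 ≈ -121.50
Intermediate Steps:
G(C) = -9 + C (G(C) = -4 + (C - 5) = -4 + (-5 + C) = -9 + C)
9*(1/(-47 + 45) + G(-4)) = 9*(1/(-47 + 45) + (-9 - 4)) = 9*(1/(-2) - 13) = 9*(-1/2 - 13) = 9*(-27/2) = -243/2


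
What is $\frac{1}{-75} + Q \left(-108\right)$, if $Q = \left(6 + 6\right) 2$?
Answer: $- \frac{194401}{75} \approx -2592.0$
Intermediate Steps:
$Q = 24$ ($Q = 12 \cdot 2 = 24$)
$\frac{1}{-75} + Q \left(-108\right) = \frac{1}{-75} + 24 \left(-108\right) = - \frac{1}{75} - 2592 = - \frac{194401}{75}$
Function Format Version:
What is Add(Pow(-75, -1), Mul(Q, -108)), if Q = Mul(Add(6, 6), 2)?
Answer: Rational(-194401, 75) ≈ -2592.0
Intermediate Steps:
Q = 24 (Q = Mul(12, 2) = 24)
Add(Pow(-75, -1), Mul(Q, -108)) = Add(Pow(-75, -1), Mul(24, -108)) = Add(Rational(-1, 75), -2592) = Rational(-194401, 75)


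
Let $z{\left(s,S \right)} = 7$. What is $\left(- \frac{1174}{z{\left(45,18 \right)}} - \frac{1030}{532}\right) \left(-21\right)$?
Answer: $\frac{135381}{38} \approx 3562.7$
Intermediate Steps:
$\left(- \frac{1174}{z{\left(45,18 \right)}} - \frac{1030}{532}\right) \left(-21\right) = \left(- \frac{1174}{7} - \frac{1030}{532}\right) \left(-21\right) = \left(\left(-1174\right) \frac{1}{7} - \frac{515}{266}\right) \left(-21\right) = \left(- \frac{1174}{7} - \frac{515}{266}\right) \left(-21\right) = \left(- \frac{45127}{266}\right) \left(-21\right) = \frac{135381}{38}$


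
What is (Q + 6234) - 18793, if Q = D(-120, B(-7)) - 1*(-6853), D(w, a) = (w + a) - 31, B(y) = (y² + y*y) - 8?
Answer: -5767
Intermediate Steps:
B(y) = -8 + 2*y² (B(y) = (y² + y²) - 8 = 2*y² - 8 = -8 + 2*y²)
D(w, a) = -31 + a + w (D(w, a) = (a + w) - 31 = -31 + a + w)
Q = 6792 (Q = (-31 + (-8 + 2*(-7)²) - 120) - 1*(-6853) = (-31 + (-8 + 2*49) - 120) + 6853 = (-31 + (-8 + 98) - 120) + 6853 = (-31 + 90 - 120) + 6853 = -61 + 6853 = 6792)
(Q + 6234) - 18793 = (6792 + 6234) - 18793 = 13026 - 18793 = -5767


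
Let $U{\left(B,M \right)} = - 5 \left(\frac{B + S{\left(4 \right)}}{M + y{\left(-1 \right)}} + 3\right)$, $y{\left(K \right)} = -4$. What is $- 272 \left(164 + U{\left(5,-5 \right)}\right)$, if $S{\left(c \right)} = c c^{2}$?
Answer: $- \frac{152864}{3} \approx -50955.0$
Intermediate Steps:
$S{\left(c \right)} = c^{3}$
$U{\left(B,M \right)} = -15 - \frac{5 \left(64 + B\right)}{-4 + M}$ ($U{\left(B,M \right)} = - 5 \left(\frac{B + 4^{3}}{M - 4} + 3\right) = - 5 \left(\frac{B + 64}{-4 + M} + 3\right) = - 5 \left(\frac{64 + B}{-4 + M} + 3\right) = - 5 \left(3 + \frac{64 + B}{-4 + M}\right) = -15 - \frac{5 \left(64 + B\right)}{-4 + M}$)
$- 272 \left(164 + U{\left(5,-5 \right)}\right) = - 272 \left(164 + \frac{5 \left(-52 - 5 - -15\right)}{-4 - 5}\right) = - 272 \left(164 + \frac{5 \left(-52 - 5 + 15\right)}{-9}\right) = - 272 \left(164 + 5 \left(- \frac{1}{9}\right) \left(-42\right)\right) = - 272 \left(164 + \frac{70}{3}\right) = \left(-272\right) \frac{562}{3} = - \frac{152864}{3}$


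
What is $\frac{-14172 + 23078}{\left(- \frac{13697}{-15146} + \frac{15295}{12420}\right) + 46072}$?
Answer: $\frac{7284074904}{37683298495} \approx 0.1933$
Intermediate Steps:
$\frac{-14172 + 23078}{\left(- \frac{13697}{-15146} + \frac{15295}{12420}\right) + 46072} = \frac{8906}{\left(\left(-13697\right) \left(- \frac{1}{15146}\right) + 15295 \cdot \frac{1}{12420}\right) + 46072} = \frac{8906}{\left(\frac{13697}{15146} + \frac{133}{108}\right) + 46072} = \frac{8906}{\frac{1746847}{817884} + 46072} = \frac{8906}{\frac{37683298495}{817884}} = 8906 \cdot \frac{817884}{37683298495} = \frac{7284074904}{37683298495}$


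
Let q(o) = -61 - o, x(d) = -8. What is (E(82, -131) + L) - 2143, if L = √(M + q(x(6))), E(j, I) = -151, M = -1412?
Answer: -2294 + I*√1465 ≈ -2294.0 + 38.275*I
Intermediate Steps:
L = I*√1465 (L = √(-1412 + (-61 - 1*(-8))) = √(-1412 + (-61 + 8)) = √(-1412 - 53) = √(-1465) = I*√1465 ≈ 38.275*I)
(E(82, -131) + L) - 2143 = (-151 + I*√1465) - 2143 = -2294 + I*√1465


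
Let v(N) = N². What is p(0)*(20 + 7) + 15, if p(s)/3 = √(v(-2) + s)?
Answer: 177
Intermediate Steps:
p(s) = 3*√(4 + s) (p(s) = 3*√((-2)² + s) = 3*√(4 + s))
p(0)*(20 + 7) + 15 = (3*√(4 + 0))*(20 + 7) + 15 = (3*√4)*27 + 15 = (3*2)*27 + 15 = 6*27 + 15 = 162 + 15 = 177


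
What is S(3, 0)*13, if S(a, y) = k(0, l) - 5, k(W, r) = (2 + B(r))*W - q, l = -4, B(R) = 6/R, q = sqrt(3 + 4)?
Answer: -65 - 13*sqrt(7) ≈ -99.395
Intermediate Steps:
q = sqrt(7) ≈ 2.6458
k(W, r) = -sqrt(7) + W*(2 + 6/r) (k(W, r) = (2 + 6/r)*W - sqrt(7) = W*(2 + 6/r) - sqrt(7) = -sqrt(7) + W*(2 + 6/r))
S(a, y) = -5 - sqrt(7) (S(a, y) = (-sqrt(7) + 2*0 + 6*0/(-4)) - 5 = (-sqrt(7) + 0 + 6*0*(-1/4)) - 5 = (-sqrt(7) + 0 + 0) - 5 = -sqrt(7) - 5 = -5 - sqrt(7))
S(3, 0)*13 = (-5 - sqrt(7))*13 = -65 - 13*sqrt(7)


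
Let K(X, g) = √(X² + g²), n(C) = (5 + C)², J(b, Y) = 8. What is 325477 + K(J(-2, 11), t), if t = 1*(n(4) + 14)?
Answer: 325477 + √9089 ≈ 3.2557e+5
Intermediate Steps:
t = 95 (t = 1*((5 + 4)² + 14) = 1*(9² + 14) = 1*(81 + 14) = 1*95 = 95)
325477 + K(J(-2, 11), t) = 325477 + √(8² + 95²) = 325477 + √(64 + 9025) = 325477 + √9089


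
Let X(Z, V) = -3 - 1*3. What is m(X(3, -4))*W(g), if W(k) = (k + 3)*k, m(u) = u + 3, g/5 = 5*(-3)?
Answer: -16200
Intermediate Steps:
X(Z, V) = -6 (X(Z, V) = -3 - 3 = -6)
g = -75 (g = 5*(5*(-3)) = 5*(-15) = -75)
m(u) = 3 + u
W(k) = k*(3 + k) (W(k) = (3 + k)*k = k*(3 + k))
m(X(3, -4))*W(g) = (3 - 6)*(-75*(3 - 75)) = -(-225)*(-72) = -3*5400 = -16200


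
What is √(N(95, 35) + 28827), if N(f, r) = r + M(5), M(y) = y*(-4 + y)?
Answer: √28867 ≈ 169.90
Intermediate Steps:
N(f, r) = 5 + r (N(f, r) = r + 5*(-4 + 5) = r + 5*1 = r + 5 = 5 + r)
√(N(95, 35) + 28827) = √((5 + 35) + 28827) = √(40 + 28827) = √28867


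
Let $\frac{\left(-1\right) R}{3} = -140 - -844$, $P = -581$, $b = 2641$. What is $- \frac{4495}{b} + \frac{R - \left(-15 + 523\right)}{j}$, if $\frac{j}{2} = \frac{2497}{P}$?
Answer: $\frac{1998867495}{6594577} \approx 303.11$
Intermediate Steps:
$j = - \frac{4994}{581}$ ($j = 2 \frac{2497}{-581} = 2 \cdot 2497 \left(- \frac{1}{581}\right) = 2 \left(- \frac{2497}{581}\right) = - \frac{4994}{581} \approx -8.5955$)
$R = -2112$ ($R = - 3 \left(-140 - -844\right) = - 3 \left(-140 + 844\right) = \left(-3\right) 704 = -2112$)
$- \frac{4495}{b} + \frac{R - \left(-15 + 523\right)}{j} = - \frac{4495}{2641} + \frac{-2112 - \left(-15 + 523\right)}{- \frac{4994}{581}} = \left(-4495\right) \frac{1}{2641} + \left(-2112 - 508\right) \left(- \frac{581}{4994}\right) = - \frac{4495}{2641} + \left(-2112 - 508\right) \left(- \frac{581}{4994}\right) = - \frac{4495}{2641} - - \frac{761110}{2497} = - \frac{4495}{2641} + \frac{761110}{2497} = \frac{1998867495}{6594577}$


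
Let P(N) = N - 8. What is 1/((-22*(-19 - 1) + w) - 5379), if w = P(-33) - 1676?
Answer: -1/6656 ≈ -0.00015024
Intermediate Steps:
P(N) = -8 + N
w = -1717 (w = (-8 - 33) - 1676 = -41 - 1676 = -1717)
1/((-22*(-19 - 1) + w) - 5379) = 1/((-22*(-19 - 1) - 1717) - 5379) = 1/((-22*(-20) - 1717) - 5379) = 1/((440 - 1717) - 5379) = 1/(-1277 - 5379) = 1/(-6656) = -1/6656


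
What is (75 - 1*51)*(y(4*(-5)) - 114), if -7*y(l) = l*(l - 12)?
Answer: -34512/7 ≈ -4930.3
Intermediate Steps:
y(l) = -l*(-12 + l)/7 (y(l) = -l*(l - 12)/7 = -l*(-12 + l)/7)
(75 - 1*51)*(y(4*(-5)) - 114) = (75 - 1*51)*((4*(-5))*(12 - 4*(-5))/7 - 114) = (75 - 51)*((⅐)*(-20)*(12 - 1*(-20)) - 114) = 24*((⅐)*(-20)*(12 + 20) - 114) = 24*((⅐)*(-20)*32 - 114) = 24*(-640/7 - 114) = 24*(-1438/7) = -34512/7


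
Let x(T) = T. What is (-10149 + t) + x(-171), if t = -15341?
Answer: -25661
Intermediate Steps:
(-10149 + t) + x(-171) = (-10149 - 15341) - 171 = -25490 - 171 = -25661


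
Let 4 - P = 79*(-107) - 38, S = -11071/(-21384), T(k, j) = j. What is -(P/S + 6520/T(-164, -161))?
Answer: -29174606960/1782431 ≈ -16368.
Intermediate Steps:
S = 11071/21384 (S = -11071*(-1/21384) = 11071/21384 ≈ 0.51772)
P = 8495 (P = 4 - (79*(-107) - 38) = 4 - (-8453 - 38) = 4 - 1*(-8491) = 4 + 8491 = 8495)
-(P/S + 6520/T(-164, -161)) = -(8495/(11071/21384) + 6520/(-161)) = -(8495*(21384/11071) + 6520*(-1/161)) = -(181657080/11071 - 6520/161) = -1*29174606960/1782431 = -29174606960/1782431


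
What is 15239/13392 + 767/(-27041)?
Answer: 401806135/362133072 ≈ 1.1096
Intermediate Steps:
15239/13392 + 767/(-27041) = 15239*(1/13392) + 767*(-1/27041) = 15239/13392 - 767/27041 = 401806135/362133072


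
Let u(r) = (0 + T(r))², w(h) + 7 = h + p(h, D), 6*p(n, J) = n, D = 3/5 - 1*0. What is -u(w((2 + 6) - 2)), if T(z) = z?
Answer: 0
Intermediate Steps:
D = ⅗ (D = 3*(⅕) + 0 = ⅗ + 0 = ⅗ ≈ 0.60000)
p(n, J) = n/6
w(h) = -7 + 7*h/6 (w(h) = -7 + (h + h/6) = -7 + 7*h/6)
u(r) = r² (u(r) = (0 + r)² = r²)
-u(w((2 + 6) - 2)) = -(-7 + 7*((2 + 6) - 2)/6)² = -(-7 + 7*(8 - 2)/6)² = -(-7 + (7/6)*6)² = -(-7 + 7)² = -1*0² = -1*0 = 0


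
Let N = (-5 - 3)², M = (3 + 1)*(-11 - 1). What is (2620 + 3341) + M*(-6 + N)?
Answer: 3177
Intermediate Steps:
M = -48 (M = 4*(-12) = -48)
N = 64 (N = (-8)² = 64)
(2620 + 3341) + M*(-6 + N) = (2620 + 3341) - 48*(-6 + 64) = 5961 - 48*58 = 5961 - 2784 = 3177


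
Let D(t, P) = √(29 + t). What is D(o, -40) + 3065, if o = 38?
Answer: 3065 + √67 ≈ 3073.2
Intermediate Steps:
D(o, -40) + 3065 = √(29 + 38) + 3065 = √67 + 3065 = 3065 + √67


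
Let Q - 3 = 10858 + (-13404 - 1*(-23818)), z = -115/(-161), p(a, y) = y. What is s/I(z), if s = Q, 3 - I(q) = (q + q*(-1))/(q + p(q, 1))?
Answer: 21275/3 ≈ 7091.7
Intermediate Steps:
z = 5/7 (z = -115*(-1/161) = 5/7 ≈ 0.71429)
I(q) = 3 (I(q) = 3 - (q + q*(-1))/(q + 1) = 3 - (q - q)/(1 + q) = 3 - 0/(1 + q) = 3 - 1*0 = 3 + 0 = 3)
Q = 21275 (Q = 3 + (10858 + (-13404 - 1*(-23818))) = 3 + (10858 + (-13404 + 23818)) = 3 + (10858 + 10414) = 3 + 21272 = 21275)
s = 21275
s/I(z) = 21275/3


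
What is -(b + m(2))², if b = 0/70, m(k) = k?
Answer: -4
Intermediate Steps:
b = 0 (b = 0*(1/70) = 0)
-(b + m(2))² = -(0 + 2)² = -1*2² = -1*4 = -4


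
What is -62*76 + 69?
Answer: -4643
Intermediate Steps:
-62*76 + 69 = -4712 + 69 = -4643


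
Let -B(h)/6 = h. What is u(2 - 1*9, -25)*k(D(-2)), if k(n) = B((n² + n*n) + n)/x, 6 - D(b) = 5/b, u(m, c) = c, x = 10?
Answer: 2295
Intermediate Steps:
B(h) = -6*h
D(b) = 6 - 5/b
k(n) = -6*n²/5 - 3*n/5 (k(n) = -6*((n² + n*n) + n)/10 = -6*((n² + n²) + n)*(⅒) = -6*(2*n² + n)*(⅒) = -6*(n + 2*n²)*(⅒) = (-12*n² - 6*n)*(⅒) = -6*n²/5 - 3*n/5)
u(2 - 1*9, -25)*k(D(-2)) = -(-15)*(6 - 5/(-2))*(1 + 2*(6 - 5/(-2))) = -(-15)*(6 - 5*(-½))*(1 + 2*(6 - 5*(-½))) = -(-15)*(6 + 5/2)*(1 + 2*(6 + 5/2)) = -(-15)*17*(1 + 2*(17/2))/2 = -(-15)*17*(1 + 17)/2 = -(-15)*17*18/2 = -25*(-459/5) = 2295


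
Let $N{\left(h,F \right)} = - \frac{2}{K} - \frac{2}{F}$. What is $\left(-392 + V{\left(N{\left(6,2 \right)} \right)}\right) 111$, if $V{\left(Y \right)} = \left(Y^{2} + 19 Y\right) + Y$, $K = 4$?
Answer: $- \frac{186369}{4} \approx -46592.0$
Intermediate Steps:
$N{\left(h,F \right)} = - \frac{1}{2} - \frac{2}{F}$ ($N{\left(h,F \right)} = - \frac{2}{4} - \frac{2}{F} = \left(-2\right) \frac{1}{4} - \frac{2}{F} = - \frac{1}{2} - \frac{2}{F}$)
$V{\left(Y \right)} = Y^{2} + 20 Y$
$\left(-392 + V{\left(N{\left(6,2 \right)} \right)}\right) 111 = \left(-392 + \frac{-4 - 2}{2 \cdot 2} \left(20 + \frac{-4 - 2}{2 \cdot 2}\right)\right) 111 = \left(-392 + \frac{1}{2} \cdot \frac{1}{2} \left(-4 - 2\right) \left(20 + \frac{1}{2} \cdot \frac{1}{2} \left(-4 - 2\right)\right)\right) 111 = \left(-392 + \frac{1}{2} \cdot \frac{1}{2} \left(-6\right) \left(20 + \frac{1}{2} \cdot \frac{1}{2} \left(-6\right)\right)\right) 111 = \left(-392 - \frac{3 \left(20 - \frac{3}{2}\right)}{2}\right) 111 = \left(-392 - \frac{111}{4}\right) 111 = \left(- \frac{1679}{4}\right) 111 = - \frac{186369}{4}$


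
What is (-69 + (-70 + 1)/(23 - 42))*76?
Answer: -4968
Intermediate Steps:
(-69 + (-70 + 1)/(23 - 42))*76 = (-69 - 69/(-19))*76 = (-69 - 69*(-1/19))*76 = (-69 + 69/19)*76 = -1242/19*76 = -4968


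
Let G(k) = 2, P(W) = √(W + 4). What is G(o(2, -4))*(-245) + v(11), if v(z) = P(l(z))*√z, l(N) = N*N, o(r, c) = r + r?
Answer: -490 + 5*√55 ≈ -452.92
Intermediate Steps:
o(r, c) = 2*r
l(N) = N²
P(W) = √(4 + W)
v(z) = √z*√(4 + z²) (v(z) = √(4 + z²)*√z = √z*√(4 + z²))
G(o(2, -4))*(-245) + v(11) = 2*(-245) + √11*√(4 + 11²) = -490 + √11*√(4 + 121) = -490 + √11*√125 = -490 + √11*(5*√5) = -490 + 5*√55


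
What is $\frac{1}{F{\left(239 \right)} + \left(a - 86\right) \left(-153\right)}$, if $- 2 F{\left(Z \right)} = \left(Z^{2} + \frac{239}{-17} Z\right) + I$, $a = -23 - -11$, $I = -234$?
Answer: $- \frac{17}{200081} \approx -8.4966 \cdot 10^{-5}$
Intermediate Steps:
$a = -12$ ($a = -23 + 11 = -12$)
$F{\left(Z \right)} = 117 - \frac{Z^{2}}{2} + \frac{239 Z}{34}$ ($F{\left(Z \right)} = - \frac{\left(Z^{2} + \frac{239}{-17} Z\right) - 234}{2} = - \frac{\left(Z^{2} + 239 \left(- \frac{1}{17}\right) Z\right) - 234}{2} = - \frac{\left(Z^{2} - \frac{239 Z}{17}\right) - 234}{2} = - \frac{-234 + Z^{2} - \frac{239 Z}{17}}{2} = 117 - \frac{Z^{2}}{2} + \frac{239 Z}{34}$)
$\frac{1}{F{\left(239 \right)} + \left(a - 86\right) \left(-153\right)} = \frac{1}{\left(117 - \frac{239^{2}}{2} + \frac{239}{34} \cdot 239\right) + \left(-12 - 86\right) \left(-153\right)} = \frac{1}{\left(117 - \frac{57121}{2} + \frac{57121}{34}\right) - -14994} = \frac{1}{\left(117 - \frac{57121}{2} + \frac{57121}{34}\right) + 14994} = \frac{1}{- \frac{454979}{17} + 14994} = \frac{1}{- \frac{200081}{17}} = - \frac{17}{200081}$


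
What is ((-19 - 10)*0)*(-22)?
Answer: 0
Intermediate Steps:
((-19 - 10)*0)*(-22) = -29*0*(-22) = 0*(-22) = 0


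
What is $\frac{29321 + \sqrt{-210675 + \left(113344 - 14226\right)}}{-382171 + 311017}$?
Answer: $- \frac{29321}{71154} - \frac{i \sqrt{111557}}{71154} \approx -0.41208 - 0.0046941 i$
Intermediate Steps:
$\frac{29321 + \sqrt{-210675 + \left(113344 - 14226\right)}}{-382171 + 311017} = \frac{29321 + \sqrt{-210675 + 99118}}{-71154} = \left(29321 + \sqrt{-111557}\right) \left(- \frac{1}{71154}\right) = \left(29321 + i \sqrt{111557}\right) \left(- \frac{1}{71154}\right) = - \frac{29321}{71154} - \frac{i \sqrt{111557}}{71154}$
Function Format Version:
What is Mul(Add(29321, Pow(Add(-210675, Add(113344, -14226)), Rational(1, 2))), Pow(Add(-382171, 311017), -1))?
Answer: Add(Rational(-29321, 71154), Mul(Rational(-1, 71154), I, Pow(111557, Rational(1, 2)))) ≈ Add(-0.41208, Mul(-0.0046941, I))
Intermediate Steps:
Mul(Add(29321, Pow(Add(-210675, Add(113344, -14226)), Rational(1, 2))), Pow(Add(-382171, 311017), -1)) = Mul(Add(29321, Pow(Add(-210675, 99118), Rational(1, 2))), Pow(-71154, -1)) = Mul(Add(29321, Pow(-111557, Rational(1, 2))), Rational(-1, 71154)) = Mul(Add(29321, Mul(I, Pow(111557, Rational(1, 2)))), Rational(-1, 71154)) = Add(Rational(-29321, 71154), Mul(Rational(-1, 71154), I, Pow(111557, Rational(1, 2))))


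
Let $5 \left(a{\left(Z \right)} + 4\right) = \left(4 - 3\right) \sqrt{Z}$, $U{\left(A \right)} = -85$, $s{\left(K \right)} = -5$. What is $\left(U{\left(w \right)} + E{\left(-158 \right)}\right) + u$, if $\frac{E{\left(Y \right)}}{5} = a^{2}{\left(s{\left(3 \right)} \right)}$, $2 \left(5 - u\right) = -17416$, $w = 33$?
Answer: $8707 - 8 i \sqrt{5} \approx 8707.0 - 17.889 i$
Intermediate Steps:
$u = 8713$ ($u = 5 - -8708 = 5 + 8708 = 8713$)
$a{\left(Z \right)} = -4 + \frac{\sqrt{Z}}{5}$ ($a{\left(Z \right)} = -4 + \frac{\left(4 - 3\right) \sqrt{Z}}{5} = -4 + \frac{1 \sqrt{Z}}{5} = -4 + \frac{\sqrt{Z}}{5}$)
$E{\left(Y \right)} = 5 \left(-4 + \frac{i \sqrt{5}}{5}\right)^{2}$ ($E{\left(Y \right)} = 5 \left(-4 + \frac{\sqrt{-5}}{5}\right)^{2} = 5 \left(-4 + \frac{i \sqrt{5}}{5}\right)^{2}$)
$\left(U{\left(w \right)} + E{\left(-158 \right)}\right) + u = \left(-85 + \left(79 - 8 i \sqrt{5}\right)\right) + 8713 = \left(-6 - 8 i \sqrt{5}\right) + 8713 = 8707 - 8 i \sqrt{5}$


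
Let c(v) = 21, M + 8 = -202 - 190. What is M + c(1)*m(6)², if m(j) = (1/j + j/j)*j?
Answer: 629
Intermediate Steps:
M = -400 (M = -8 + (-202 - 190) = -8 - 392 = -400)
m(j) = j*(1 + 1/j) (m(j) = (1/j + 1)*j = (1 + 1/j)*j = j*(1 + 1/j))
M + c(1)*m(6)² = -400 + 21*(1 + 6)² = -400 + 21*7² = -400 + 21*49 = -400 + 1029 = 629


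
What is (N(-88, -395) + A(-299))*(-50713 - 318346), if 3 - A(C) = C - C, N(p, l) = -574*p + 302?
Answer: -18754471203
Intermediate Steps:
N(p, l) = 302 - 574*p
A(C) = 3 (A(C) = 3 - (C - C) = 3 - 1*0 = 3 + 0 = 3)
(N(-88, -395) + A(-299))*(-50713 - 318346) = ((302 - 574*(-88)) + 3)*(-50713 - 318346) = ((302 + 50512) + 3)*(-369059) = (50814 + 3)*(-369059) = 50817*(-369059) = -18754471203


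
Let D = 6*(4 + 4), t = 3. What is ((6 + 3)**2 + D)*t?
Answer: 387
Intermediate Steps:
D = 48 (D = 6*8 = 48)
((6 + 3)**2 + D)*t = ((6 + 3)**2 + 48)*3 = (9**2 + 48)*3 = (81 + 48)*3 = 129*3 = 387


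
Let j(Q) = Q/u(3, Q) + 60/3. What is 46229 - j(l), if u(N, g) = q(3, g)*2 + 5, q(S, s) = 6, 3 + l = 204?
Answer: 785352/17 ≈ 46197.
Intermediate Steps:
l = 201 (l = -3 + 204 = 201)
u(N, g) = 17 (u(N, g) = 6*2 + 5 = 12 + 5 = 17)
j(Q) = 20 + Q/17 (j(Q) = Q/17 + 60/3 = Q*(1/17) + 60*(⅓) = Q/17 + 20 = 20 + Q/17)
46229 - j(l) = 46229 - (20 + (1/17)*201) = 46229 - (20 + 201/17) = 46229 - 1*541/17 = 46229 - 541/17 = 785352/17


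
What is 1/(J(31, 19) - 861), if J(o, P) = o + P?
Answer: -1/811 ≈ -0.0012330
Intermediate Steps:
J(o, P) = P + o
1/(J(31, 19) - 861) = 1/((19 + 31) - 861) = 1/(50 - 861) = 1/(-811) = -1/811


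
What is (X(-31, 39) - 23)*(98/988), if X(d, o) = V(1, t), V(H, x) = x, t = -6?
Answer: -1421/494 ≈ -2.8765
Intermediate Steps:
X(d, o) = -6
(X(-31, 39) - 23)*(98/988) = (-6 - 23)*(98/988) = -2842/988 = -29*49/494 = -1421/494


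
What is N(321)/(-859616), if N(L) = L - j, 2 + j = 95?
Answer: -57/214904 ≈ -0.00026523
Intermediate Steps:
j = 93 (j = -2 + 95 = 93)
N(L) = -93 + L (N(L) = L - 1*93 = L - 93 = -93 + L)
N(321)/(-859616) = (-93 + 321)/(-859616) = 228*(-1/859616) = -57/214904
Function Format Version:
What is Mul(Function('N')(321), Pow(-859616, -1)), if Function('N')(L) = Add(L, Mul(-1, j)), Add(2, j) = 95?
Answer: Rational(-57, 214904) ≈ -0.00026523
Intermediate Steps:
j = 93 (j = Add(-2, 95) = 93)
Function('N')(L) = Add(-93, L) (Function('N')(L) = Add(L, Mul(-1, 93)) = Add(L, -93) = Add(-93, L))
Mul(Function('N')(321), Pow(-859616, -1)) = Mul(Add(-93, 321), Pow(-859616, -1)) = Mul(228, Rational(-1, 859616)) = Rational(-57, 214904)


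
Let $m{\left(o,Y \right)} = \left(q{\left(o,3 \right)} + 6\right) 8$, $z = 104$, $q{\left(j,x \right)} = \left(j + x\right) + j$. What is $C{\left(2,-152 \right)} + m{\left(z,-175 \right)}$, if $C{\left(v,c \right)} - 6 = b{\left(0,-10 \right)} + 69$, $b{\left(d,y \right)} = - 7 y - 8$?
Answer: $1873$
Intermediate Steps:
$q{\left(j,x \right)} = x + 2 j$
$b{\left(d,y \right)} = -8 - 7 y$
$m{\left(o,Y \right)} = 72 + 16 o$ ($m{\left(o,Y \right)} = \left(\left(3 + 2 o\right) + 6\right) 8 = \left(9 + 2 o\right) 8 = 72 + 16 o$)
$C{\left(v,c \right)} = 137$ ($C{\left(v,c \right)} = 6 + \left(\left(-8 - -70\right) + 69\right) = 6 + \left(\left(-8 + 70\right) + 69\right) = 6 + \left(62 + 69\right) = 6 + 131 = 137$)
$C{\left(2,-152 \right)} + m{\left(z,-175 \right)} = 137 + \left(72 + 16 \cdot 104\right) = 137 + \left(72 + 1664\right) = 137 + 1736 = 1873$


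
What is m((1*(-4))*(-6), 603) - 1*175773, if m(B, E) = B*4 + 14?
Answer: -175663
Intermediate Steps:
m(B, E) = 14 + 4*B (m(B, E) = 4*B + 14 = 14 + 4*B)
m((1*(-4))*(-6), 603) - 1*175773 = (14 + 4*((1*(-4))*(-6))) - 1*175773 = (14 + 4*(-4*(-6))) - 175773 = (14 + 4*24) - 175773 = (14 + 96) - 175773 = 110 - 175773 = -175663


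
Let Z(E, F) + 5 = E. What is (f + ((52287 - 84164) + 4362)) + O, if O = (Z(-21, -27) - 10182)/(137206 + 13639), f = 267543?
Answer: 36207013452/150845 ≈ 2.4003e+5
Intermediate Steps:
Z(E, F) = -5 + E
O = -10208/150845 (O = ((-5 - 21) - 10182)/(137206 + 13639) = (-26 - 10182)/150845 = -10208*1/150845 = -10208/150845 ≈ -0.067672)
(f + ((52287 - 84164) + 4362)) + O = (267543 + ((52287 - 84164) + 4362)) - 10208/150845 = (267543 + (-31877 + 4362)) - 10208/150845 = (267543 - 27515) - 10208/150845 = 240028 - 10208/150845 = 36207013452/150845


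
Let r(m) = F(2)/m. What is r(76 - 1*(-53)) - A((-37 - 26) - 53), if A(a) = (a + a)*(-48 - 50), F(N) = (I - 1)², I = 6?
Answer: -2932919/129 ≈ -22736.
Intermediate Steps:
F(N) = 25 (F(N) = (6 - 1)² = 5² = 25)
A(a) = -196*a (A(a) = (2*a)*(-98) = -196*a)
r(m) = 25/m
r(76 - 1*(-53)) - A((-37 - 26) - 53) = 25/(76 - 1*(-53)) - (-196)*((-37 - 26) - 53) = 25/(76 + 53) - (-196)*(-63 - 53) = 25/129 - (-196)*(-116) = 25*(1/129) - 1*22736 = 25/129 - 22736 = -2932919/129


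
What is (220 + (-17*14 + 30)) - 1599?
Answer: -1587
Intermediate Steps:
(220 + (-17*14 + 30)) - 1599 = (220 + (-238 + 30)) - 1599 = (220 - 208) - 1599 = 12 - 1599 = -1587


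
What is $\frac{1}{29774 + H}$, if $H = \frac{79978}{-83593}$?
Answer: $\frac{83593}{2488818004} \approx 3.3587 \cdot 10^{-5}$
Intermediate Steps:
$H = - \frac{79978}{83593}$ ($H = 79978 \left(- \frac{1}{83593}\right) = - \frac{79978}{83593} \approx -0.95675$)
$\frac{1}{29774 + H} = \frac{1}{29774 - \frac{79978}{83593}} = \frac{1}{\frac{2488818004}{83593}} = \frac{83593}{2488818004}$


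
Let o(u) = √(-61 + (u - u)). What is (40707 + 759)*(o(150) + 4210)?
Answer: 174571860 + 41466*I*√61 ≈ 1.7457e+8 + 3.2386e+5*I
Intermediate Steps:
o(u) = I*√61 (o(u) = √(-61 + 0) = √(-61) = I*√61)
(40707 + 759)*(o(150) + 4210) = (40707 + 759)*(I*√61 + 4210) = 41466*(4210 + I*√61) = 174571860 + 41466*I*√61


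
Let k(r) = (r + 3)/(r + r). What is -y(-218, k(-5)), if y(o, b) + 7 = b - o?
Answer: -1056/5 ≈ -211.20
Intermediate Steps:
k(r) = (3 + r)/(2*r) (k(r) = (3 + r)/((2*r)) = (3 + r)*(1/(2*r)) = (3 + r)/(2*r))
y(o, b) = -7 + b - o (y(o, b) = -7 + (b - o) = -7 + b - o)
-y(-218, k(-5)) = -(-7 + (½)*(3 - 5)/(-5) - 1*(-218)) = -(-7 + (½)*(-⅕)*(-2) + 218) = -(-7 + ⅕ + 218) = -1*1056/5 = -1056/5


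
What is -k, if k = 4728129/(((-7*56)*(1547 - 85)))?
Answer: 675447/81872 ≈ 8.2500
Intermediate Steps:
k = -675447/81872 (k = 4728129/((-392*1462)) = 4728129/(-573104) = 4728129*(-1/573104) = -675447/81872 ≈ -8.2500)
-k = -1*(-675447/81872) = 675447/81872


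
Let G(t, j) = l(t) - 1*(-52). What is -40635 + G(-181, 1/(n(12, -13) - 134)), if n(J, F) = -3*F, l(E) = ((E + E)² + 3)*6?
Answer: 745699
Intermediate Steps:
l(E) = 18 + 24*E² (l(E) = ((2*E)² + 3)*6 = (4*E² + 3)*6 = (3 + 4*E²)*6 = 18 + 24*E²)
G(t, j) = 70 + 24*t² (G(t, j) = (18 + 24*t²) - 1*(-52) = (18 + 24*t²) + 52 = 70 + 24*t²)
-40635 + G(-181, 1/(n(12, -13) - 134)) = -40635 + (70 + 24*(-181)²) = -40635 + (70 + 24*32761) = -40635 + (70 + 786264) = -40635 + 786334 = 745699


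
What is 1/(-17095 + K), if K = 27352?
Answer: 1/10257 ≈ 9.7494e-5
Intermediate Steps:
1/(-17095 + K) = 1/(-17095 + 27352) = 1/10257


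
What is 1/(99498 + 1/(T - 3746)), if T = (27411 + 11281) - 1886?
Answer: 33060/3289403881 ≈ 1.0050e-5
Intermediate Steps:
T = 36806 (T = 38692 - 1886 = 36806)
1/(99498 + 1/(T - 3746)) = 1/(99498 + 1/(36806 - 3746)) = 1/(99498 + 1/33060) = 1/(3289403881/33060) = 33060/3289403881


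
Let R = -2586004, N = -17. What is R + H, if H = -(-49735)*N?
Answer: -3431499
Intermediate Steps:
H = -845495 (H = -(-49735)*(-17) = -29*29155 = -845495)
R + H = -2586004 - 845495 = -3431499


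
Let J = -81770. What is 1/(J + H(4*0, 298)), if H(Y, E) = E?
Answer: -1/81472 ≈ -1.2274e-5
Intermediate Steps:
1/(J + H(4*0, 298)) = 1/(-81770 + 298) = 1/(-81472) = -1/81472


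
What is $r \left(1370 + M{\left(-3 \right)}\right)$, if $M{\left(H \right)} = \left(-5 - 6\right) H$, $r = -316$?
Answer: $-443348$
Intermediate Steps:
$M{\left(H \right)} = - 11 H$ ($M{\left(H \right)} = \left(-5 - 6\right) H = - 11 H$)
$r \left(1370 + M{\left(-3 \right)}\right) = - 316 \left(1370 - -33\right) = - 316 \left(1370 + 33\right) = \left(-316\right) 1403 = -443348$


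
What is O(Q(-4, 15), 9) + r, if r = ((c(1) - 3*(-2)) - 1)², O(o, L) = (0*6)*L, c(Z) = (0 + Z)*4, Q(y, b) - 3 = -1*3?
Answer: 81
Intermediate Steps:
Q(y, b) = 0 (Q(y, b) = 3 - 1*3 = 3 - 3 = 0)
c(Z) = 4*Z (c(Z) = Z*4 = 4*Z)
O(o, L) = 0 (O(o, L) = 0*L = 0)
r = 81 (r = ((4*1 - 3*(-2)) - 1)² = ((4 + 6) - 1)² = (10 - 1)² = 9² = 81)
O(Q(-4, 15), 9) + r = 0 + 81 = 81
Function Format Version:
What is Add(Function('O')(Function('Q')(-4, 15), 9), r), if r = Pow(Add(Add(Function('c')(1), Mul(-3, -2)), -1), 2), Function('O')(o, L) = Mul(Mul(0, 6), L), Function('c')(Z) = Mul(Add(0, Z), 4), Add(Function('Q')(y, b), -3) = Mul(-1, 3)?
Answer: 81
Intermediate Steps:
Function('Q')(y, b) = 0 (Function('Q')(y, b) = Add(3, Mul(-1, 3)) = Add(3, -3) = 0)
Function('c')(Z) = Mul(4, Z) (Function('c')(Z) = Mul(Z, 4) = Mul(4, Z))
Function('O')(o, L) = 0 (Function('O')(o, L) = Mul(0, L) = 0)
r = 81 (r = Pow(Add(Add(Mul(4, 1), Mul(-3, -2)), -1), 2) = Pow(Add(Add(4, 6), -1), 2) = Pow(Add(10, -1), 2) = Pow(9, 2) = 81)
Add(Function('O')(Function('Q')(-4, 15), 9), r) = Add(0, 81) = 81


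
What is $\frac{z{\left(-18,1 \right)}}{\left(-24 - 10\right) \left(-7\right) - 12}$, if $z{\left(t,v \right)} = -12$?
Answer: $- \frac{6}{113} \approx -0.053097$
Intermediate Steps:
$\frac{z{\left(-18,1 \right)}}{\left(-24 - 10\right) \left(-7\right) - 12} = - \frac{12}{\left(-24 - 10\right) \left(-7\right) - 12} = - \frac{12}{\left(-34\right) \left(-7\right) - 12} = - \frac{12}{238 - 12} = - \frac{12}{226} = \left(-12\right) \frac{1}{226} = - \frac{6}{113}$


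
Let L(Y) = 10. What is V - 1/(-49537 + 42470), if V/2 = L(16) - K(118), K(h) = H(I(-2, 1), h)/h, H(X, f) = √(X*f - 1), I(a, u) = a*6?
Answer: 141341/7067 - I*√1417/59 ≈ 20.0 - 0.63802*I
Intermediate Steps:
I(a, u) = 6*a
H(X, f) = √(-1 + X*f)
K(h) = √(-1 - 12*h)/h (K(h) = √(-1 + (6*(-2))*h)/h = √(-1 - 12*h)/h)
V = 20 - I*√1417/59 (V = 2*(10 - √(-1 - 12*118)/118) = 2*(10 - √(-1 - 1416)/118) = 2*(10 - √(-1417)/118) = 2*(10 - I*√1417/118) = 20 - I*√1417/59 ≈ 20.0 - 0.63802*I)
V - 1/(-49537 + 42470) = (20 - I*√1417/59) - 1/(-49537 + 42470) = (20 - I*√1417/59) - 1/(-7067) = (20 - I*√1417/59) - 1*(-1/7067) = (20 - I*√1417/59) + 1/7067 = 141341/7067 - I*√1417/59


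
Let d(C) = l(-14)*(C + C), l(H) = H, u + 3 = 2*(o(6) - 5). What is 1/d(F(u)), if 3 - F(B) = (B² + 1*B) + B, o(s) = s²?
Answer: 1/100688 ≈ 9.9317e-6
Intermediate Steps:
u = 59 (u = -3 + 2*(6² - 5) = -3 + 2*(36 - 5) = -3 + 2*31 = -3 + 62 = 59)
F(B) = 3 - B² - 2*B (F(B) = 3 - ((B² + 1*B) + B) = 3 - ((B² + B) + B) = 3 - ((B + B²) + B) = 3 - (B² + 2*B) = 3 + (-B² - 2*B) = 3 - B² - 2*B)
d(C) = -28*C (d(C) = -14*(C + C) = -28*C)
1/d(F(u)) = 1/(-28*(3 - 1*59² - 2*59)) = 1/(-28*(3 - 1*3481 - 118)) = 1/(-28*(3 - 3481 - 118)) = 1/(-28*(-3596)) = 1/100688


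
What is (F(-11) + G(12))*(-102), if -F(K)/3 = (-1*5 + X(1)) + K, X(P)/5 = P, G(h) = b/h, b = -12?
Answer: -3264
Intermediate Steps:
G(h) = -12/h
X(P) = 5*P
F(K) = -3*K (F(K) = -3*((-1*5 + 5*1) + K) = -3*((-5 + 5) + K) = -3*(0 + K) = -3*K)
(F(-11) + G(12))*(-102) = (-3*(-11) - 12/12)*(-102) = (33 - 12*1/12)*(-102) = (33 - 1)*(-102) = 32*(-102) = -3264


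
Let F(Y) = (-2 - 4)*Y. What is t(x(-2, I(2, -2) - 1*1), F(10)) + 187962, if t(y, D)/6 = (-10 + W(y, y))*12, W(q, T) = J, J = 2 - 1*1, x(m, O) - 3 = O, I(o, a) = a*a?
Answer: 187314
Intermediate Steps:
I(o, a) = a²
x(m, O) = 3 + O
J = 1 (J = 2 - 1 = 1)
W(q, T) = 1
F(Y) = -6*Y
t(y, D) = -648 (t(y, D) = 6*((-10 + 1)*12) = 6*(-9*12) = 6*(-108) = -648)
t(x(-2, I(2, -2) - 1*1), F(10)) + 187962 = -648 + 187962 = 187314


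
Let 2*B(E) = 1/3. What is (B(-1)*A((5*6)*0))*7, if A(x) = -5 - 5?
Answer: -35/3 ≈ -11.667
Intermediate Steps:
B(E) = ⅙ (B(E) = (½)/3 = (½)*(⅓) = ⅙)
A(x) = -10
(B(-1)*A((5*6)*0))*7 = ((⅙)*(-10))*7 = -5/3*7 = -35/3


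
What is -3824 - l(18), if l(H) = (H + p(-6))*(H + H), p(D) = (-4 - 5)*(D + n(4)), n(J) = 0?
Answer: -6416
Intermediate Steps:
p(D) = -9*D (p(D) = (-4 - 5)*(D + 0) = -9*D)
l(H) = 2*H*(54 + H) (l(H) = (H - 9*(-6))*(H + H) = (H + 54)*(2*H) = (54 + H)*(2*H) = 2*H*(54 + H))
-3824 - l(18) = -3824 - 2*18*(54 + 18) = -3824 - 2*18*72 = -3824 - 1*2592 = -3824 - 2592 = -6416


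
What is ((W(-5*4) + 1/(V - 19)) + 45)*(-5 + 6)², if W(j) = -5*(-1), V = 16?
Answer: 149/3 ≈ 49.667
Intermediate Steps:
W(j) = 5
((W(-5*4) + 1/(V - 19)) + 45)*(-5 + 6)² = ((5 + 1/(16 - 19)) + 45)*(-5 + 6)² = ((5 + 1/(-3)) + 45)*1² = ((5 - ⅓) + 45)*1 = (14/3 + 45)*1 = (149/3)*1 = 149/3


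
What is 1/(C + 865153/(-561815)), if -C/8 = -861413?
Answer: 561815/3871637091607 ≈ 1.4511e-7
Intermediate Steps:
C = 6891304 (C = -8*(-861413) = 6891304)
1/(C + 865153/(-561815)) = 1/(6891304 + 865153/(-561815)) = 1/(6891304 + 865153*(-1/561815)) = 1/(6891304 - 865153/561815) = 1/(3871637091607/561815) = 561815/3871637091607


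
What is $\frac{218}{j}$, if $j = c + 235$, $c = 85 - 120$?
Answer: $\frac{109}{100} \approx 1.09$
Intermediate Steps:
$c = -35$ ($c = 85 - 120 = -35$)
$j = 200$ ($j = -35 + 235 = 200$)
$\frac{218}{j} = \frac{218}{200} = 218 \cdot \frac{1}{200} = \frac{109}{100}$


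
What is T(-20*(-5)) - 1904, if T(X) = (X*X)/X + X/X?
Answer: -1803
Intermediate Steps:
T(X) = 1 + X (T(X) = X²/X + 1 = X + 1 = 1 + X)
T(-20*(-5)) - 1904 = (1 - 20*(-5)) - 1904 = (1 + 100) - 1904 = 101 - 1904 = -1803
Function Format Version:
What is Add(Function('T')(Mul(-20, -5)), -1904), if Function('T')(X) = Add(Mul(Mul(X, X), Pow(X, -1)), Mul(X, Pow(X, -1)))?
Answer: -1803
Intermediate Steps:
Function('T')(X) = Add(1, X) (Function('T')(X) = Add(Mul(Pow(X, 2), Pow(X, -1)), 1) = Add(X, 1) = Add(1, X))
Add(Function('T')(Mul(-20, -5)), -1904) = Add(Add(1, Mul(-20, -5)), -1904) = Add(Add(1, 100), -1904) = Add(101, -1904) = -1803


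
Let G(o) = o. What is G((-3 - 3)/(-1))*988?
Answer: 5928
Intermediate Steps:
G((-3 - 3)/(-1))*988 = ((-3 - 3)/(-1))*988 = -6*(-1)*988 = 6*988 = 5928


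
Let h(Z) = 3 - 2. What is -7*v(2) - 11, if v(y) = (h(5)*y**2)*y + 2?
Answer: -81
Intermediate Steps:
h(Z) = 1
v(y) = 2 + y**3 (v(y) = (1*y**2)*y + 2 = y**2*y + 2 = y**3 + 2 = 2 + y**3)
-7*v(2) - 11 = -7*(2 + 2**3) - 11 = -7*(2 + 8) - 11 = -7*10 - 11 = -70 - 11 = -81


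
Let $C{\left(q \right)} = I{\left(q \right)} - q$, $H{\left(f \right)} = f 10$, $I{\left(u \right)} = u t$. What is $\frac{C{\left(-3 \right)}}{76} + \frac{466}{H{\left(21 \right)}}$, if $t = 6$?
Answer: $\frac{16133}{7980} \approx 2.0217$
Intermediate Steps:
$I{\left(u \right)} = 6 u$ ($I{\left(u \right)} = u 6 = 6 u$)
$H{\left(f \right)} = 10 f$
$C{\left(q \right)} = 5 q$ ($C{\left(q \right)} = 6 q - q = 5 q$)
$\frac{C{\left(-3 \right)}}{76} + \frac{466}{H{\left(21 \right)}} = \frac{5 \left(-3\right)}{76} + \frac{466}{10 \cdot 21} = \left(-15\right) \frac{1}{76} + \frac{466}{210} = - \frac{15}{76} + 466 \cdot \frac{1}{210} = - \frac{15}{76} + \frac{233}{105} = \frac{16133}{7980}$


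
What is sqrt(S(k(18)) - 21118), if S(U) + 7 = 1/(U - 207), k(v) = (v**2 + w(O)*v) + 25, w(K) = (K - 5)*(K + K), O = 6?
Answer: I*sqrt(2707464142)/358 ≈ 145.34*I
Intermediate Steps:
w(K) = 2*K*(-5 + K) (w(K) = (-5 + K)*(2*K) = 2*K*(-5 + K))
k(v) = 25 + v**2 + 12*v (k(v) = (v**2 + (2*6*(-5 + 6))*v) + 25 = (v**2 + (2*6*1)*v) + 25 = (v**2 + 12*v) + 25 = 25 + v**2 + 12*v)
S(U) = -7 + 1/(-207 + U) (S(U) = -7 + 1/(U - 207) = -7 + 1/(-207 + U))
sqrt(S(k(18)) - 21118) = sqrt((1450 - 7*(25 + 18**2 + 12*18))/(-207 + (25 + 18**2 + 12*18)) - 21118) = sqrt((1450 - 7*(25 + 324 + 216))/(-207 + (25 + 324 + 216)) - 21118) = sqrt((1450 - 7*565)/(-207 + 565) - 21118) = sqrt((1450 - 3955)/358 - 21118) = sqrt((1/358)*(-2505) - 21118) = sqrt(-2505/358 - 21118) = sqrt(-7562749/358) = I*sqrt(2707464142)/358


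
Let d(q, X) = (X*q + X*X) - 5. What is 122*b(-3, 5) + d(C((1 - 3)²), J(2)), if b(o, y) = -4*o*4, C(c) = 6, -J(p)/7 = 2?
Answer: 5963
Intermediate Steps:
J(p) = -14 (J(p) = -7*2 = -14)
d(q, X) = -5 + X² + X*q (d(q, X) = (X*q + X²) - 5 = (X² + X*q) - 5 = -5 + X² + X*q)
b(o, y) = -16*o
122*b(-3, 5) + d(C((1 - 3)²), J(2)) = 122*(-16*(-3)) + (-5 + (-14)² - 14*6) = 122*48 + (-5 + 196 - 84) = 5856 + 107 = 5963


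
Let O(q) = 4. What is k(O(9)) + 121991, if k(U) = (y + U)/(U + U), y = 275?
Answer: 976207/8 ≈ 1.2203e+5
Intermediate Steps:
k(U) = (275 + U)/(2*U) (k(U) = (275 + U)/(U + U) = (275 + U)/((2*U)) = (275 + U)*(1/(2*U)) = (275 + U)/(2*U))
k(O(9)) + 121991 = (1/2)*(275 + 4)/4 + 121991 = (1/2)*(1/4)*279 + 121991 = 279/8 + 121991 = 976207/8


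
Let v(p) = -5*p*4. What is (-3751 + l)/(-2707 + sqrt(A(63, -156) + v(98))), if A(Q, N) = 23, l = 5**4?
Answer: 1410347/1221631 + 521*I*sqrt(1937)/1221631 ≈ 1.1545 + 0.01877*I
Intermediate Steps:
l = 625
v(p) = -20*p
(-3751 + l)/(-2707 + sqrt(A(63, -156) + v(98))) = (-3751 + 625)/(-2707 + sqrt(23 - 20*98)) = -3126/(-2707 + sqrt(23 - 1960)) = -3126/(-2707 + sqrt(-1937)) = -3126/(-2707 + I*sqrt(1937))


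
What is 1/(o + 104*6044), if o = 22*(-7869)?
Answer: 1/455458 ≈ 2.1956e-6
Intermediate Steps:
o = -173118
1/(o + 104*6044) = 1/(-173118 + 104*6044) = 1/(-173118 + 628576) = 1/455458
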